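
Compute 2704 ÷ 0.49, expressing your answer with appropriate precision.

2704 ÷ 0.49 = 5518.36734694…
Multiplication/division keeps the fewest significant figures: 2704 → 4 s.f., 0.49 → 2 s.f.; limit is 2.
Rounded to 2 significant figures: 5.5 × 10^3.

5.5 × 10^3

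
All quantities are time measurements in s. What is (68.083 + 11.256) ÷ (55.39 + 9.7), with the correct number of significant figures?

1.22

68.083 + 11.256 = 79.339, limited to 3 d.p. → 5 s.f.; 55.39 + 9.7 = 65.09, limited to 1 d.p. → 3 s.f.
Carrying full precision, 79.339 ÷ 65.09 = 1.21891227531…; keep min(5, 3) = 3 s.f.
Rounded to 3 significant figures: 1.22.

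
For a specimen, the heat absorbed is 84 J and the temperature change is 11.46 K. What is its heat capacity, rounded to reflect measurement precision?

heat capacity = 84 J ÷ 11.46 K = 7.32984293194… J/K.
84 has 2 significant figures; 11.46 has 4.
Division/multiplication keeps the fewest: 2 significant figures.
Rounded: 7.3 J/K.

7.3 J/K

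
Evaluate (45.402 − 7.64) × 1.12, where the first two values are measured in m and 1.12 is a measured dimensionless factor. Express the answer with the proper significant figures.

45.402 m − 7.64 m = 37.762 m; the difference is limited to 2 decimal places (4 s.f.).
Carrying full precision, 37.762 × 1.12 = 42.29344 m; 1.12 has 3 s.f., so the result keeps min(4, 3) = 3 s.f.
Rounded to 3 significant figures: 42.3 m.

42.3 m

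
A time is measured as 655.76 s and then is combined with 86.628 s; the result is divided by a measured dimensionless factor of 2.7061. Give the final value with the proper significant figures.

274.34 s

655.76 s + 86.628 s = 742.388 s; the sum is limited to 2 decimal places (5 s.f.).
Carrying full precision, 742.388 ÷ 2.7061 = 274.338716234… s; 2.7061 has 5 s.f., so the result keeps min(5, 5) = 5 s.f.
Rounded to 5 significant figures: 274.34 s.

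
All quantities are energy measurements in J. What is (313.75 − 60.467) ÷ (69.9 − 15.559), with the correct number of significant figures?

4.66

313.75 − 60.467 = 253.283, limited to 2 d.p. → 5 s.f.; 69.9 − 15.559 = 54.341, limited to 1 d.p. → 3 s.f.
Carrying full precision, 253.283 ÷ 54.341 = 4.66099262067…; keep min(5, 3) = 3 s.f.
Rounded to 3 significant figures: 4.66.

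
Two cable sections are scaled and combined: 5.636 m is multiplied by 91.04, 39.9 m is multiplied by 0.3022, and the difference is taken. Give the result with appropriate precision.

5.636 × 91.04 = 513.10144 → 513.1 m (4 s.f., last digit at the 10^-1 place).
39.9 × 0.3022 = 12.05778 → 12.1 m (3 s.f., last digit at the 10^-1 place).
Difference: 501.04366 m; keep the coarser place, 10^-1.
Result: 501.0 m.

501.0 m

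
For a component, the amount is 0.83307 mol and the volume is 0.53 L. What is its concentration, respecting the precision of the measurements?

1.6 mol/L

concentration = 0.83307 mol ÷ 0.53 L = 1.57183018868… mol/L.
0.83307 has 5 significant figures; 0.53 has 2.
Division/multiplication keeps the fewest: 2 significant figures.
Rounded: 1.6 mol/L.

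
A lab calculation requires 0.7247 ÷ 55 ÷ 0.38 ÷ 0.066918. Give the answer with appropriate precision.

5.2 × 10⁻¹

0.7247 ÷ 55 ÷ 0.38 ÷ 0.066918 = 0.518166130911…
Multiplication/division keeps the fewest significant figures: 0.7247 → 4 s.f., 55 → 2 s.f., 0.38 → 2 s.f., 0.066918 → 5 s.f.; limit is 2.
Rounded to 2 significant figures: 5.2 × 10⁻¹.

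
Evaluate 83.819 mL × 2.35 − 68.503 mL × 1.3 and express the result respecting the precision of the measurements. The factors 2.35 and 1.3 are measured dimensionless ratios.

108 mL

83.819 × 2.35 = 196.97465 → 197 mL (3 s.f., last digit at the 10^0 place).
68.503 × 1.3 = 89.0539 → 89 mL (2 s.f., last digit at the 10^0 place).
Difference: 107.92075 mL; keep the coarser place, 10^0.
Result: 108 mL.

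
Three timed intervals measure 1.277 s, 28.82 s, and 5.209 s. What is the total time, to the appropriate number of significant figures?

1.277 s + 28.82 s + 5.209 s = 35.306 s.
Addition/subtraction keeps the fewest decimal places: 1.277 → 3 decimal places, 28.82 → 2 decimal places, 5.209 → 3 decimal places; limit is 2.
Rounded to 2 decimal places: 35.31 s.

35.31 s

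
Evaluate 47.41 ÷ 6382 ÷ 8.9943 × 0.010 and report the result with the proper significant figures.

8.3 × 10⁻⁶

47.41 ÷ 6382 ÷ 8.9943 × 0.010 = 0.00000825934840386…
Multiplication/division keeps the fewest significant figures: 47.41 → 4 s.f., 6382 → 4 s.f., 8.9943 → 5 s.f., 0.010 → 2 s.f.; limit is 2.
Rounded to 2 significant figures: 8.3 × 10⁻⁶.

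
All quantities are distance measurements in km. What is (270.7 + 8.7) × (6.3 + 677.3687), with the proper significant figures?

270.7 + 8.7 = 279.4, limited to 1 d.p. → 4 s.f.; 6.3 + 677.3687 = 683.6687, limited to 1 d.p. → 4 s.f.
Carrying full precision, 279.4 × 683.6687 = 191017.03478; keep min(4, 4) = 4 s.f.
Rounded to 4 significant figures: 1.910 × 10^5 km².

1.910 × 10^5 km²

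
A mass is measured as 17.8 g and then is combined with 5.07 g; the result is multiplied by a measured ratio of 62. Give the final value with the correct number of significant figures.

1.4 × 10³ g

17.8 g + 5.07 g = 22.87 g; the sum is limited to 1 decimal place (3 s.f.).
Carrying full precision, 22.87 × 62 = 1417.94 g; 62 has 2 s.f., so the result keeps min(3, 2) = 2 s.f.
Rounded to 2 significant figures: 1.4 × 10³ g.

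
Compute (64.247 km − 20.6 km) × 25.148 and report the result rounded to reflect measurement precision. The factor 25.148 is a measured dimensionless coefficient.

64.247 km − 20.6 km = 43.647 km; the difference is limited to 1 decimal place (3 s.f.).
Carrying full precision, 43.647 × 25.148 = 1097.634756 km; 25.148 has 5 s.f., so the result keeps min(3, 5) = 3 s.f.
Rounded to 3 significant figures: 1.10 × 10^3 km.

1.10 × 10^3 km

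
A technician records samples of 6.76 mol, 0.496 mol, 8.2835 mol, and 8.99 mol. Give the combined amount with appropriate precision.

6.76 mol + 0.496 mol + 8.2835 mol + 8.99 mol = 24.5295 mol.
Addition/subtraction keeps the fewest decimal places: 6.76 → 2 decimal places, 0.496 → 3 decimal places, 8.2835 → 4 decimal places, 8.99 → 2 decimal places; limit is 2.
Rounded to 2 decimal places: 24.53 mol.

24.53 mol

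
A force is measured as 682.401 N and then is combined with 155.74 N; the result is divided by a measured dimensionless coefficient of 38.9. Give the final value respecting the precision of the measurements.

21.5 N

682.401 N + 155.74 N = 838.141 N; the sum is limited to 2 decimal places (5 s.f.).
Carrying full precision, 838.141 ÷ 38.9 = 21.5460411311… N; 38.9 has 3 s.f., so the result keeps min(5, 3) = 3 s.f.
Rounded to 3 significant figures: 21.5 N.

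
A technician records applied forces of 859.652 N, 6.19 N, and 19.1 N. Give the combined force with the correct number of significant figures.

8.849 × 10^2 N

859.652 N + 6.19 N + 19.1 N = 884.942 N.
Addition/subtraction keeps the fewest decimal places: 859.652 → 3 decimal places, 6.19 → 2 decimal places, 19.1 → 1 decimal place; limit is 1.
Rounded to 1 decimal place: 8.849 × 10^2 N.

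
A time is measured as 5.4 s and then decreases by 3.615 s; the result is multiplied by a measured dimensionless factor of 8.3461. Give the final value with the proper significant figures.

5.4 s − 3.615 s = 1.785 s; the difference is limited to 1 decimal place (2 s.f.).
Carrying full precision, 1.785 × 8.3461 = 14.8977885 s; 8.3461 has 5 s.f., so the result keeps min(2, 5) = 2 s.f.
Rounded to 2 significant figures: 15 s.

15 s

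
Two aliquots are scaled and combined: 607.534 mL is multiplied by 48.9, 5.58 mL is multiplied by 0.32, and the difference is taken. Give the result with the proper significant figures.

607.534 × 48.9 = 29708.4126 → 2.97 × 10^4 mL (3 s.f., last digit at the 10^2 place).
5.58 × 0.32 = 1.7856 → 1.8 mL (2 s.f., last digit at the 10^-1 place).
Difference: 29706.627 mL; keep the coarser place, 10^2.
Result: 2.97 × 10^4 mL.

2.97 × 10^4 mL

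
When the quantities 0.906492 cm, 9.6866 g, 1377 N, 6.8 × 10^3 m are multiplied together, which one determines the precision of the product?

6.8 × 10^3 m

0.906492 cm → 6 s.f.; 9.6866 g → 5 s.f.; 1377 N → 4 s.f.; 6.8 × 10^3 m → 2 s.f.
The fewest is 2 significant figures, from 6.8 × 10^3 m.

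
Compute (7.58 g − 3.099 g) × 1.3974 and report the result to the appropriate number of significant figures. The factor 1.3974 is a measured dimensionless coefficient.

7.58 g − 3.099 g = 4.481 g; the difference is limited to 2 decimal places (3 s.f.).
Carrying full precision, 4.481 × 1.3974 = 6.2617494 g; 1.3974 has 5 s.f., so the result keeps min(3, 5) = 3 s.f.
Rounded to 3 significant figures: 6.26 g.

6.26 g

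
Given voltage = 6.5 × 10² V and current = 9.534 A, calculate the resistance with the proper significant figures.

resistance = 6.5 × 10² V ÷ 9.534 A = 68.1770505559… Ω.
6.5 × 10² has 2 significant figures; 9.534 has 4.
Division/multiplication keeps the fewest: 2 significant figures.
Rounded: 68 Ω.

68 Ω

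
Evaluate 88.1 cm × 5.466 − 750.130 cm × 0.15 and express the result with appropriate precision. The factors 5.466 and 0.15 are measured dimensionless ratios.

88.1 × 5.466 = 481.5546 → 4.82 × 10^2 cm (3 s.f., last digit at the 10^0 place).
750.130 × 0.15 = 112.5195 → 1.1 × 10^2 cm (2 s.f., last digit at the 10^1 place).
Difference: 369.0351 cm; keep the coarser place, 10^1.
Result: 3.7 × 10^2 cm.

3.7 × 10^2 cm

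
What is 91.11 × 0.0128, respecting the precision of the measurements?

1.17

91.11 × 0.0128 = 1.166208
Multiplication/division keeps the fewest significant figures: 91.11 → 4 s.f., 0.0128 → 3 s.f.; limit is 3.
Rounded to 3 significant figures: 1.17.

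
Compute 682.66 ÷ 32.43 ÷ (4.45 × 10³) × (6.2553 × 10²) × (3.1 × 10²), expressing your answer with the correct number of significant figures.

9.2 × 10²

682.66 ÷ 32.43 ÷ (4.45 × 10³) × (6.2553 × 10²) × (3.1 × 10²) = 917.291424836…
Multiplication/division keeps the fewest significant figures: 682.66 → 5 s.f., 32.43 → 4 s.f., 4.45 × 10³ → 3 s.f., 6.2553 × 10² → 5 s.f., 3.1 × 10² → 2 s.f.; limit is 2.
Rounded to 2 significant figures: 9.2 × 10².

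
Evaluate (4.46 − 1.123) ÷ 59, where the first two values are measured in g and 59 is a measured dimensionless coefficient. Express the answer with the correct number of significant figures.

4.46 g − 1.123 g = 3.337 g; the difference is limited to 2 decimal places (3 s.f.).
Carrying full precision, 3.337 ÷ 59 = 0.0565593220339… g; 59 has 2 s.f., so the result keeps min(3, 2) = 2 s.f.
Rounded to 2 significant figures: 0.057 g.

0.057 g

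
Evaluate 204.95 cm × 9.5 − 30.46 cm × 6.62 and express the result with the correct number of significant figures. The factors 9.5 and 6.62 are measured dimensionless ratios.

1.7 × 10^3 cm

204.95 × 9.5 = 1947.025 → 1.9 × 10^3 cm (2 s.f., last digit at the 10^2 place).
30.46 × 6.62 = 201.6452 → 2.02 × 10^2 cm (3 s.f., last digit at the 10^0 place).
Difference: 1745.3798 cm; keep the coarser place, 10^2.
Result: 1.7 × 10^3 cm.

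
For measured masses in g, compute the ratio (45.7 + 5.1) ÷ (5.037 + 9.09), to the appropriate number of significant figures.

45.7 + 5.1 = 50.8, limited to 1 d.p. → 3 s.f.; 5.037 + 9.09 = 14.127, limited to 2 d.p. → 4 s.f.
Carrying full precision, 50.8 ÷ 14.127 = 3.59595101579…; keep min(3, 4) = 3 s.f.
Rounded to 3 significant figures: 3.60.

3.60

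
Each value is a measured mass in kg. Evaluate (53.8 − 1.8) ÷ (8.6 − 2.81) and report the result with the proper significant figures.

9.0

53.8 − 1.8 = 52.0, limited to 1 d.p. → 3 s.f.; 8.6 − 2.81 = 5.79, limited to 1 d.p. → 2 s.f.
Carrying full precision, 52.0 ÷ 5.79 = 8.98100172712…; keep min(3, 2) = 2 s.f.
Rounded to 2 significant figures: 9.0.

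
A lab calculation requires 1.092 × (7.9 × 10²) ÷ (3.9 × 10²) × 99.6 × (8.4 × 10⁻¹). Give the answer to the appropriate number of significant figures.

1.092 × (7.9 × 10²) ÷ (3.9 × 10²) × 99.6 × (8.4 × 10⁻¹) = 185.064768
Multiplication/division keeps the fewest significant figures: 1.092 → 4 s.f., 7.9 × 10² → 2 s.f., 3.9 × 10² → 2 s.f., 99.6 → 3 s.f., 8.4 × 10⁻¹ → 2 s.f.; limit is 2.
Rounded to 2 significant figures: 1.9 × 10².

1.9 × 10²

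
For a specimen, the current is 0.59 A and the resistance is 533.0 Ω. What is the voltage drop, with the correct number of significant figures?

voltage drop = 0.59 A × 533.0 Ω = 314.47 V.
0.59 has 2 significant figures; 533.0 has 4.
Division/multiplication keeps the fewest: 2 significant figures.
Rounded: 3.1 × 10² V.

3.1 × 10² V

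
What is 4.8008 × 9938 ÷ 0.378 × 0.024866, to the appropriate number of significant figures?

3.14 × 10^3

4.8008 × 9938 ÷ 0.378 × 0.024866 = 3138.53326203…
Multiplication/division keeps the fewest significant figures: 4.8008 → 5 s.f., 9938 → 4 s.f., 0.378 → 3 s.f., 0.024866 → 5 s.f.; limit is 3.
Rounded to 3 significant figures: 3.14 × 10^3.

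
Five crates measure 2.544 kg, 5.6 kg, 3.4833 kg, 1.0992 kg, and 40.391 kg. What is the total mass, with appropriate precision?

2.544 kg + 5.6 kg + 3.4833 kg + 1.0992 kg + 40.391 kg = 53.1175 kg.
Addition/subtraction keeps the fewest decimal places: 2.544 → 3 decimal places, 5.6 → 1 decimal place, 3.4833 → 4 decimal places, 1.0992 → 4 decimal places, 40.391 → 3 decimal places; limit is 1.
Rounded to 1 decimal place: 53.1 kg.

53.1 kg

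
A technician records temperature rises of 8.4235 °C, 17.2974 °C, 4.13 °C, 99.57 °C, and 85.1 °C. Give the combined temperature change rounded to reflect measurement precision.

214.5 °C

8.4235 °C + 17.2974 °C + 4.13 °C + 99.57 °C + 85.1 °C = 214.5209 °C.
Addition/subtraction keeps the fewest decimal places: 8.4235 → 4 decimal places, 17.2974 → 4 decimal places, 4.13 → 2 decimal places, 99.57 → 2 decimal places, 85.1 → 1 decimal place; limit is 1.
Rounded to 1 decimal place: 214.5 °C.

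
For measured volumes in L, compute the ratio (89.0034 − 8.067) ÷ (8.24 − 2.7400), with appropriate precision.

14.7

89.0034 − 8.067 = 80.9364, limited to 3 d.p. → 5 s.f.; 8.24 − 2.7400 = 5.5000, limited to 2 d.p. → 3 s.f.
Carrying full precision, 80.9364 ÷ 5.5000 = 14.7157090909…; keep min(5, 3) = 3 s.f.
Rounded to 3 significant figures: 14.7.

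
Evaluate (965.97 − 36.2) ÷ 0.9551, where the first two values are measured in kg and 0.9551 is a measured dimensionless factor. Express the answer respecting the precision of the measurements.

973.5 kg

965.97 kg − 36.2 kg = 929.77 kg; the difference is limited to 1 decimal place (4 s.f.).
Carrying full precision, 929.77 ÷ 0.9551 = 973.479216836… kg; 0.9551 has 4 s.f., so the result keeps min(4, 4) = 4 s.f.
Rounded to 4 significant figures: 973.5 kg.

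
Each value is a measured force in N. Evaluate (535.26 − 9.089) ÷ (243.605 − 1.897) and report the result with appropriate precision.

2.1769

535.26 − 9.089 = 526.171, limited to 2 d.p. → 5 s.f.; 243.605 − 1.897 = 241.708, limited to 3 d.p. → 6 s.f.
Carrying full precision, 526.171 ÷ 241.708 = 2.1768869876…; keep min(5, 6) = 5 s.f.
Rounded to 5 significant figures: 2.1769.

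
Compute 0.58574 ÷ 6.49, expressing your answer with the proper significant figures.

0.0903

0.58574 ÷ 6.49 = 0.0902526964561…
Multiplication/division keeps the fewest significant figures: 0.58574 → 5 s.f., 6.49 → 3 s.f.; limit is 3.
Rounded to 3 significant figures: 0.0903.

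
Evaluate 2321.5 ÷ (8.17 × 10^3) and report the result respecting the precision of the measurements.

0.284

2321.5 ÷ (8.17 × 10^3) = 0.284149326805…
Multiplication/division keeps the fewest significant figures: 2321.5 → 5 s.f., 8.17 × 10^3 → 3 s.f.; limit is 3.
Rounded to 3 significant figures: 0.284.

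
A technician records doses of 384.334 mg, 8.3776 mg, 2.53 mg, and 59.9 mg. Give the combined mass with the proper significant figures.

455.1 mg

384.334 mg + 8.3776 mg + 2.53 mg + 59.9 mg = 455.1416 mg.
Addition/subtraction keeps the fewest decimal places: 384.334 → 3 decimal places, 8.3776 → 4 decimal places, 2.53 → 2 decimal places, 59.9 → 1 decimal place; limit is 1.
Rounded to 1 decimal place: 455.1 mg.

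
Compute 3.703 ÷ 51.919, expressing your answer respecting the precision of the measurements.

0.07132

3.703 ÷ 51.919 = 0.0713226371848…
Multiplication/division keeps the fewest significant figures: 3.703 → 4 s.f., 51.919 → 5 s.f.; limit is 4.
Rounded to 4 significant figures: 0.07132.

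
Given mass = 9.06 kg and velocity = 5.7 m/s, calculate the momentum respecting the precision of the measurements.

momentum = 9.06 kg × 5.7 m/s = 51.642 kg·m/s.
9.06 has 3 significant figures; 5.7 has 2.
Division/multiplication keeps the fewest: 2 significant figures.
Rounded: 52 kg·m/s.

52 kg·m/s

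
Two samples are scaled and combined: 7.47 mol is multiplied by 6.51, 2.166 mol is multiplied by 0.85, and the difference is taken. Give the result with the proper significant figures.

7.47 × 6.51 = 48.6297 → 48.6 mol (3 s.f., last digit at the 10^-1 place).
2.166 × 0.85 = 1.8411 → 1.8 mol (2 s.f., last digit at the 10^-1 place).
Difference: 46.7886 mol; keep the coarser place, 10^-1.
Result: 46.8 mol.

46.8 mol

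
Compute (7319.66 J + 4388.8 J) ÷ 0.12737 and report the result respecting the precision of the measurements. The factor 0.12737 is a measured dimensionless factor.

7319.66 J + 4388.8 J = 11708.46 J; the sum is limited to 1 decimal place (6 s.f.).
Carrying full precision, 11708.46 ÷ 0.12737 = 91924.7860564… J; 0.12737 has 5 s.f., so the result keeps min(6, 5) = 5 s.f.
Rounded to 5 significant figures: 9.1925 × 10⁴ J.

9.1925 × 10⁴ J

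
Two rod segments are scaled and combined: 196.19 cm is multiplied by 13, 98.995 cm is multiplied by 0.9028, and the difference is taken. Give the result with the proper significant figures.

196.19 × 13 = 2550.47 → 2.6 × 10^3 cm (2 s.f., last digit at the 10^2 place).
98.995 × 0.9028 = 89.372686 → 89.37 cm (4 s.f., last digit at the 10^-2 place).
Difference: 2461.097314 cm; keep the coarser place, 10^2.
Result: 2.5 × 10^3 cm.

2.5 × 10^3 cm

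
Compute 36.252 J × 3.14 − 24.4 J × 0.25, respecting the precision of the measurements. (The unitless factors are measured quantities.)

36.252 × 3.14 = 113.83128 → 114 J (3 s.f., last digit at the 10^0 place).
24.4 × 0.25 = 6.1 → 6.1 J (2 s.f., last digit at the 10^-1 place).
Difference: 107.73128 J; keep the coarser place, 10^0.
Result: 108 J.

108 J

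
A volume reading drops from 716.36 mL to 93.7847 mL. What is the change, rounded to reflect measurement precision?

622.58 mL

716.36 mL − 93.7847 mL = 622.5753 mL.
Addition/subtraction keeps the fewest decimal places: 716.36 → 2 decimal places, 93.7847 → 4 decimal places; limit is 2.
Rounded to 2 decimal places: 622.58 mL.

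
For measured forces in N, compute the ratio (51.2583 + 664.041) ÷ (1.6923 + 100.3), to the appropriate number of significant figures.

7.013

51.2583 + 664.041 = 715.2993, limited to 3 d.p. → 6 s.f.; 1.6923 + 100.3 = 101.9923, limited to 1 d.p. → 4 s.f.
Carrying full precision, 715.2993 ÷ 101.9923 = 7.01326766825…; keep min(6, 4) = 4 s.f.
Rounded to 4 significant figures: 7.013.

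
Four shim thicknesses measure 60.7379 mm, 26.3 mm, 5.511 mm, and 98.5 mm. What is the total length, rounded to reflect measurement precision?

1.910 × 10² mm

60.7379 mm + 26.3 mm + 5.511 mm + 98.5 mm = 191.0489 mm.
Addition/subtraction keeps the fewest decimal places: 60.7379 → 4 decimal places, 26.3 → 1 decimal place, 5.511 → 3 decimal places, 98.5 → 1 decimal place; limit is 1.
Rounded to 1 decimal place: 1.910 × 10² mm.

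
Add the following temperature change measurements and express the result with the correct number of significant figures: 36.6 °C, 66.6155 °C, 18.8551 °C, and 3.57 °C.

1.256 × 10² °C

36.6 °C + 66.6155 °C + 18.8551 °C + 3.57 °C = 125.6406 °C.
Addition/subtraction keeps the fewest decimal places: 36.6 → 1 decimal place, 66.6155 → 4 decimal places, 18.8551 → 4 decimal places, 3.57 → 2 decimal places; limit is 1.
Rounded to 1 decimal place: 1.256 × 10² °C.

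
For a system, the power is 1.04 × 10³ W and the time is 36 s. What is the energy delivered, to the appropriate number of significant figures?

3.7 × 10⁴ J

energy delivered = 1.04 × 10³ W × 36 s = 37440 J.
1.04 × 10³ has 3 significant figures; 36 has 2.
Division/multiplication keeps the fewest: 2 significant figures.
Rounded: 3.7 × 10⁴ J.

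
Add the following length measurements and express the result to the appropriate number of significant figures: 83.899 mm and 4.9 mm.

83.899 mm + 4.9 mm = 88.799 mm.
Addition/subtraction keeps the fewest decimal places: 83.899 → 3 decimal places, 4.9 → 1 decimal place; limit is 1.
Rounded to 1 decimal place: 88.8 mm.

88.8 mm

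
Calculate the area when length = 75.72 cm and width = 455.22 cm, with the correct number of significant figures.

3.447 × 10^4 cm²

area = 75.72 cm × 455.22 cm = 34469.2584 cm².
75.72 has 4 significant figures; 455.22 has 5.
Division/multiplication keeps the fewest: 4 significant figures.
Rounded: 3.447 × 10^4 cm².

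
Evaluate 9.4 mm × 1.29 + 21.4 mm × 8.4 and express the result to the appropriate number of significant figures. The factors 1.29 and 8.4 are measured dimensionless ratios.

9.4 × 1.29 = 12.126 → 12 mm (2 s.f., last digit at the 10^0 place).
21.4 × 8.4 = 179.76 → 1.8 × 10² mm (2 s.f., last digit at the 10^1 place).
Sum: 191.886 mm; keep the coarser place, 10^1.
Result: 1.9 × 10² mm.

1.9 × 10² mm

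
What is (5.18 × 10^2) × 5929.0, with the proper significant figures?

3.07 × 10^6

(5.18 × 10^2) × 5929.0 = 3071222
Multiplication/division keeps the fewest significant figures: 5.18 × 10^2 → 3 s.f., 5929.0 → 5 s.f.; limit is 3.
Rounded to 3 significant figures: 3.07 × 10^6.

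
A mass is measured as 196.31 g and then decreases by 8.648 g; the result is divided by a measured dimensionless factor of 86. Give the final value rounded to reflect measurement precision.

196.31 g − 8.648 g = 187.662 g; the difference is limited to 2 decimal places (5 s.f.).
Carrying full precision, 187.662 ÷ 86 = 2.18211627907… g; 86 has 2 s.f., so the result keeps min(5, 2) = 2 s.f.
Rounded to 2 significant figures: 2.2 g.

2.2 g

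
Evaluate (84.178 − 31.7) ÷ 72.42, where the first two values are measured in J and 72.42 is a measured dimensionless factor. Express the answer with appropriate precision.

7.25 × 10^-1 J

84.178 J − 31.7 J = 52.478 J; the difference is limited to 1 decimal place (3 s.f.).
Carrying full precision, 52.478 ÷ 72.42 = 0.724634078984… J; 72.42 has 4 s.f., so the result keeps min(3, 4) = 3 s.f.
Rounded to 3 significant figures: 7.25 × 10^-1 J.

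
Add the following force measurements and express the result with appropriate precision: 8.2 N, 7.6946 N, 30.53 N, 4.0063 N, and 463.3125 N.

8.2 N + 7.6946 N + 30.53 N + 4.0063 N + 463.3125 N = 513.7434 N.
Addition/subtraction keeps the fewest decimal places: 8.2 → 1 decimal place, 7.6946 → 4 decimal places, 30.53 → 2 decimal places, 4.0063 → 4 decimal places, 463.3125 → 4 decimal places; limit is 1.
Rounded to 1 decimal place: 513.7 N.

513.7 N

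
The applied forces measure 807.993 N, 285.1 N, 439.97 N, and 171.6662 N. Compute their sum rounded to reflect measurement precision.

1704.7 N

807.993 N + 285.1 N + 439.97 N + 171.6662 N = 1704.7292 N.
Addition/subtraction keeps the fewest decimal places: 807.993 → 3 decimal places, 285.1 → 1 decimal place, 439.97 → 2 decimal places, 171.6662 → 4 decimal places; limit is 1.
Rounded to 1 decimal place: 1704.7 N.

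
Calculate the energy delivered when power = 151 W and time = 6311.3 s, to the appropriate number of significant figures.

energy delivered = 151 W × 6311.3 s = 953006.3 J.
151 has 3 significant figures; 6311.3 has 5.
Division/multiplication keeps the fewest: 3 significant figures.
Rounded: 9.53 × 10⁵ J.

9.53 × 10⁵ J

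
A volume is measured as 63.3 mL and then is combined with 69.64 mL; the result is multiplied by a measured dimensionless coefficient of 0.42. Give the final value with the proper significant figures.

63.3 mL + 69.64 mL = 132.94 mL; the sum is limited to 1 decimal place (4 s.f.).
Carrying full precision, 132.94 × 0.42 = 55.8348 mL; 0.42 has 2 s.f., so the result keeps min(4, 2) = 2 s.f.
Rounded to 2 significant figures: 56 mL.

56 mL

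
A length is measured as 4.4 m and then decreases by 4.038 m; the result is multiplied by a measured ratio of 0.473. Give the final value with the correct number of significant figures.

4.4 m − 4.038 m = 0.362 m; the difference is limited to 1 decimal place (1 s.f.).
Carrying full precision, 0.362 × 0.473 = 0.171226 m; 0.473 has 3 s.f., so the result keeps min(1, 3) = 1 s.f.
Rounded to 1 significant figure: 0.2 m.

0.2 m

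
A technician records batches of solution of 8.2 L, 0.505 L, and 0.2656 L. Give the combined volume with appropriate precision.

9.0 L

8.2 L + 0.505 L + 0.2656 L = 8.9706 L.
Addition/subtraction keeps the fewest decimal places: 8.2 → 1 decimal place, 0.505 → 3 decimal places, 0.2656 → 4 decimal places; limit is 1.
Rounded to 1 decimal place: 9.0 L.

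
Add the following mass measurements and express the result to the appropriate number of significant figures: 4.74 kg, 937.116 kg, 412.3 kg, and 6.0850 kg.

4.74 kg + 937.116 kg + 412.3 kg + 6.0850 kg = 1360.2410 kg.
Addition/subtraction keeps the fewest decimal places: 4.74 → 2 decimal places, 937.116 → 3 decimal places, 412.3 → 1 decimal place, 6.0850 → 4 decimal places; limit is 1.
Rounded to 1 decimal place: 1360.2 kg.

1360.2 kg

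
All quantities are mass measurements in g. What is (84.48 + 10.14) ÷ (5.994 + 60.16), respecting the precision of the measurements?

84.48 + 10.14 = 94.62, limited to 2 d.p. → 4 s.f.; 5.994 + 60.16 = 66.154, limited to 2 d.p. → 4 s.f.
Carrying full precision, 94.62 ÷ 66.154 = 1.4302989993…; keep min(4, 4) = 4 s.f.
Rounded to 4 significant figures: 1.430.

1.430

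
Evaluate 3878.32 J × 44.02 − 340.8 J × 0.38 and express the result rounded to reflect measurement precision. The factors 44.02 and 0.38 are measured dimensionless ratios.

3878.32 × 44.02 = 170723.6464 → 1.707 × 10⁵ J (4 s.f., last digit at the 10^2 place).
340.8 × 0.38 = 129.504 → 1.3 × 10² J (2 s.f., last digit at the 10^1 place).
Difference: 170594.1424 J; keep the coarser place, 10^2.
Result: 1.706 × 10⁵ J.

1.706 × 10⁵ J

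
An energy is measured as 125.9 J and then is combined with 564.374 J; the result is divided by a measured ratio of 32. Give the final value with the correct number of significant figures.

22 J

125.9 J + 564.374 J = 690.274 J; the sum is limited to 1 decimal place (4 s.f.).
Carrying full precision, 690.274 ÷ 32 = 21.5710625 J; 32 has 2 s.f., so the result keeps min(4, 2) = 2 s.f.
Rounded to 2 significant figures: 22 J.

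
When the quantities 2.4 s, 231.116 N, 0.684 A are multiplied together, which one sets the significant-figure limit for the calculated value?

2.4 s → 2 s.f.; 231.116 N → 6 s.f.; 0.684 A → 3 s.f.
The fewest is 2 significant figures, from 2.4 s.

2.4 s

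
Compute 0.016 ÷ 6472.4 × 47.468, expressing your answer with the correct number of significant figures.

1.2 × 10⁻⁴

0.016 ÷ 6472.4 × 47.468 = 0.000117342562264…
Multiplication/division keeps the fewest significant figures: 0.016 → 2 s.f., 6472.4 → 5 s.f., 47.468 → 5 s.f.; limit is 2.
Rounded to 2 significant figures: 1.2 × 10⁻⁴.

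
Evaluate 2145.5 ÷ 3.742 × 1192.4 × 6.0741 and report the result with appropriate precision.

4.153 × 10⁶

2145.5 ÷ 3.742 × 1192.4 × 6.0741 = 4152681.66762…
Multiplication/division keeps the fewest significant figures: 2145.5 → 5 s.f., 3.742 → 4 s.f., 1192.4 → 5 s.f., 6.0741 → 5 s.f.; limit is 4.
Rounded to 4 significant figures: 4.153 × 10⁶.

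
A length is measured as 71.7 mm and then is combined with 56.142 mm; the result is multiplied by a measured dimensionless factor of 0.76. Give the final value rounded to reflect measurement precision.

71.7 mm + 56.142 mm = 127.842 mm; the sum is limited to 1 decimal place (4 s.f.).
Carrying full precision, 127.842 × 0.76 = 97.15992 mm; 0.76 has 2 s.f., so the result keeps min(4, 2) = 2 s.f.
Rounded to 2 significant figures: 97 mm.

97 mm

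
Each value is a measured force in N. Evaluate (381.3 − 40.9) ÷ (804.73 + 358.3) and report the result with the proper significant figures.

381.3 − 40.9 = 340.4, limited to 1 d.p. → 4 s.f.; 804.73 + 358.3 = 1163.03, limited to 1 d.p. → 5 s.f.
Carrying full precision, 340.4 ÷ 1163.03 = 0.292683765681…; keep min(4, 5) = 4 s.f.
Rounded to 4 significant figures: 0.2927.

0.2927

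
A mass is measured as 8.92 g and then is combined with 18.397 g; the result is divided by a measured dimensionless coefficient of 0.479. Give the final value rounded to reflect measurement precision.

8.92 g + 18.397 g = 27.317 g; the sum is limited to 2 decimal places (4 s.f.).
Carrying full precision, 27.317 ÷ 0.479 = 57.0292275574… g; 0.479 has 3 s.f., so the result keeps min(4, 3) = 3 s.f.
Rounded to 3 significant figures: 57.0 g.

57.0 g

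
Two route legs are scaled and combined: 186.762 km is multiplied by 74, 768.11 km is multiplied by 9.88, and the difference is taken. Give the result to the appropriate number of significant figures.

6 × 10³ km

186.762 × 74 = 13820.388 → 1.4 × 10⁴ km (2 s.f., last digit at the 10^3 place).
768.11 × 9.88 = 7588.9268 → 7.59 × 10³ km (3 s.f., last digit at the 10^1 place).
Difference: 6231.4612 km; keep the coarser place, 10^3.
Result: 6 × 10³ km.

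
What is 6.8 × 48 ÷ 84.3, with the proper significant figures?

6.8 × 48 ÷ 84.3 = 3.871886121…
Multiplication/division keeps the fewest significant figures: 6.8 → 2 s.f., 48 → 2 s.f., 84.3 → 3 s.f.; limit is 2.
Rounded to 2 significant figures: 3.9.

3.9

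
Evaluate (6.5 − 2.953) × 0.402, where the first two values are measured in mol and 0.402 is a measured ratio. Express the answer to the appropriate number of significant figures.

6.5 mol − 2.953 mol = 3.547 mol; the difference is limited to 1 decimal place (2 s.f.).
Carrying full precision, 3.547 × 0.402 = 1.425894 mol; 0.402 has 3 s.f., so the result keeps min(2, 3) = 2 s.f.
Rounded to 2 significant figures: 1.4 mol.

1.4 mol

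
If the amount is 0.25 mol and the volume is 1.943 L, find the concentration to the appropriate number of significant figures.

0.13 mol/L

concentration = 0.25 mol ÷ 1.943 L = 0.128667009779… mol/L.
0.25 has 2 significant figures; 1.943 has 4.
Division/multiplication keeps the fewest: 2 significant figures.
Rounded: 0.13 mol/L.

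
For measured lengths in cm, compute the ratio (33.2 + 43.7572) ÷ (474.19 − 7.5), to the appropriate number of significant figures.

33.2 + 43.7572 = 76.9572, limited to 1 d.p. → 3 s.f.; 474.19 − 7.5 = 466.69, limited to 1 d.p. → 4 s.f.
Carrying full precision, 76.9572 ÷ 466.69 = 0.164900040712…; keep min(3, 4) = 3 s.f.
Rounded to 3 significant figures: 0.165.

0.165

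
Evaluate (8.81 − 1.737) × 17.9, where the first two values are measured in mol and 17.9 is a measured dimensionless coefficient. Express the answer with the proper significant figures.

8.81 mol − 1.737 mol = 7.073 mol; the difference is limited to 2 decimal places (3 s.f.).
Carrying full precision, 7.073 × 17.9 = 126.6067 mol; 17.9 has 3 s.f., so the result keeps min(3, 3) = 3 s.f.
Rounded to 3 significant figures: 127 mol.

127 mol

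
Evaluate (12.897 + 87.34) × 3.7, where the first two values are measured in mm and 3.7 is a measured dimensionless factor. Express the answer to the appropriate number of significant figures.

3.7 × 10^2 mm

12.897 mm + 87.34 mm = 100.237 mm; the sum is limited to 2 decimal places (5 s.f.).
Carrying full precision, 100.237 × 3.7 = 370.8769 mm; 3.7 has 2 s.f., so the result keeps min(5, 2) = 2 s.f.
Rounded to 2 significant figures: 3.7 × 10^2 mm.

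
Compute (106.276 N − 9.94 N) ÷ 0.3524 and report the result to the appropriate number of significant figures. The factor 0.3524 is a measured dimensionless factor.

273.4 N

106.276 N − 9.94 N = 96.336 N; the difference is limited to 2 decimal places (4 s.f.).
Carrying full precision, 96.336 ÷ 0.3524 = 273.371169126… N; 0.3524 has 4 s.f., so the result keeps min(4, 4) = 4 s.f.
Rounded to 4 significant figures: 273.4 N.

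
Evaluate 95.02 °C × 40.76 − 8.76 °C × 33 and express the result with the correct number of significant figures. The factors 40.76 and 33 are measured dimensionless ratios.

3.58 × 10³ °C

95.02 × 40.76 = 3873.0152 → 3873 °C (4 s.f., last digit at the 10^0 place).
8.76 × 33 = 289.08 → 2.9 × 10² °C (2 s.f., last digit at the 10^1 place).
Difference: 3583.9352 °C; keep the coarser place, 10^1.
Result: 3.58 × 10³ °C.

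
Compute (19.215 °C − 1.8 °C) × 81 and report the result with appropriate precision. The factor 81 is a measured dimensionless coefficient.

1.4 × 10³ °C

19.215 °C − 1.8 °C = 17.415 °C; the difference is limited to 1 decimal place (3 s.f.).
Carrying full precision, 17.415 × 81 = 1410.615 °C; 81 has 2 s.f., so the result keeps min(3, 2) = 2 s.f.
Rounded to 2 significant figures: 1.4 × 10³ °C.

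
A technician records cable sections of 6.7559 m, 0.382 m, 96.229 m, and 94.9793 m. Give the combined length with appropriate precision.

198.346 m

6.7559 m + 0.382 m + 96.229 m + 94.9793 m = 198.3462 m.
Addition/subtraction keeps the fewest decimal places: 6.7559 → 4 decimal places, 0.382 → 3 decimal places, 96.229 → 3 decimal places, 94.9793 → 4 decimal places; limit is 3.
Rounded to 3 decimal places: 198.346 m.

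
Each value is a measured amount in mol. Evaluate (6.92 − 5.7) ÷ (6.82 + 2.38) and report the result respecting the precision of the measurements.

0.13

6.92 − 5.7 = 1.22, limited to 1 d.p. → 2 s.f.; 6.82 + 2.38 = 9.20, limited to 2 d.p. → 3 s.f.
Carrying full precision, 1.22 ÷ 9.20 = 0.132608695652…; keep min(2, 3) = 2 s.f.
Rounded to 2 significant figures: 0.13.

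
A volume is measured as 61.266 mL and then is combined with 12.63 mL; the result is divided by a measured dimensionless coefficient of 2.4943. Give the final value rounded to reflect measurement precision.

29.63 mL

61.266 mL + 12.63 mL = 73.896 mL; the sum is limited to 2 decimal places (4 s.f.).
Carrying full precision, 73.896 ÷ 2.4943 = 29.6259471595… mL; 2.4943 has 5 s.f., so the result keeps min(4, 5) = 4 s.f.
Rounded to 4 significant figures: 29.63 mL.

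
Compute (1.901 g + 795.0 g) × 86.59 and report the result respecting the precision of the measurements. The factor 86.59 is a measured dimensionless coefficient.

6.900 × 10⁴ g

1.901 g + 795.0 g = 796.901 g; the sum is limited to 1 decimal place (4 s.f.).
Carrying full precision, 796.901 × 86.59 = 69003.65759 g; 86.59 has 4 s.f., so the result keeps min(4, 4) = 4 s.f.
Rounded to 4 significant figures: 6.900 × 10⁴ g.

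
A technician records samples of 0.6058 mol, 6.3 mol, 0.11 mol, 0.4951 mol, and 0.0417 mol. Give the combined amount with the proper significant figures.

7.6 mol

0.6058 mol + 6.3 mol + 0.11 mol + 0.4951 mol + 0.0417 mol = 7.5526 mol.
Addition/subtraction keeps the fewest decimal places: 0.6058 → 4 decimal places, 6.3 → 1 decimal place, 0.11 → 2 decimal places, 0.4951 → 4 decimal places, 0.0417 → 4 decimal places; limit is 1.
Rounded to 1 decimal place: 7.6 mol.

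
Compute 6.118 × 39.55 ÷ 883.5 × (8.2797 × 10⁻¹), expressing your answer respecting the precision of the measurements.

6.118 × 39.55 ÷ 883.5 × (8.2797 × 10⁻¹) = 0.226758725742…
Multiplication/division keeps the fewest significant figures: 6.118 → 4 s.f., 39.55 → 4 s.f., 883.5 → 4 s.f., 8.2797 × 10⁻¹ → 5 s.f.; limit is 4.
Rounded to 4 significant figures: 0.2268.

0.2268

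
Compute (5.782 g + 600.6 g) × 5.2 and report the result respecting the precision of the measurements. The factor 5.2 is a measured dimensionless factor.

3.2 × 10^3 g

5.782 g + 600.6 g = 606.382 g; the sum is limited to 1 decimal place (4 s.f.).
Carrying full precision, 606.382 × 5.2 = 3153.1864 g; 5.2 has 2 s.f., so the result keeps min(4, 2) = 2 s.f.
Rounded to 2 significant figures: 3.2 × 10^3 g.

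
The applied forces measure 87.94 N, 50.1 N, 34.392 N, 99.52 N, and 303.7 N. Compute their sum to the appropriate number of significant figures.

87.94 N + 50.1 N + 34.392 N + 99.52 N + 303.7 N = 575.652 N.
Addition/subtraction keeps the fewest decimal places: 87.94 → 2 decimal places, 50.1 → 1 decimal place, 34.392 → 3 decimal places, 99.52 → 2 decimal places, 303.7 → 1 decimal place; limit is 1.
Rounded to 1 decimal place: 575.7 N.

575.7 N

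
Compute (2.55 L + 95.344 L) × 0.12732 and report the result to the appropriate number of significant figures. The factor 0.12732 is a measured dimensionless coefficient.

12.46 L

2.55 L + 95.344 L = 97.894 L; the sum is limited to 2 decimal places (4 s.f.).
Carrying full precision, 97.894 × 0.12732 = 12.46386408 L; 0.12732 has 5 s.f., so the result keeps min(4, 5) = 4 s.f.
Rounded to 4 significant figures: 12.46 L.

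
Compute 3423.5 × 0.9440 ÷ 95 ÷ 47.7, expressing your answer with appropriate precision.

0.71

3423.5 × 0.9440 ÷ 95 ÷ 47.7 = 0.713181948582…
Multiplication/division keeps the fewest significant figures: 3423.5 → 5 s.f., 0.9440 → 4 s.f., 95 → 2 s.f., 47.7 → 3 s.f.; limit is 2.
Rounded to 2 significant figures: 0.71.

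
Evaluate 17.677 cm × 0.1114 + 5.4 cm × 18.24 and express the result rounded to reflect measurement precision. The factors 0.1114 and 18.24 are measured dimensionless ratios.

17.677 × 0.1114 = 1.9692178 → 1.969 cm (4 s.f., last digit at the 10^-3 place).
5.4 × 18.24 = 98.496 → 98 cm (2 s.f., last digit at the 10^0 place).
Sum: 100.4652178 cm; keep the coarser place, 10^0.
Result: 1.00 × 10² cm.

1.00 × 10² cm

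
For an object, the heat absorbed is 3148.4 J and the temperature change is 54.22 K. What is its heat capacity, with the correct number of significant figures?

heat capacity = 3148.4 J ÷ 54.22 K = 58.0671338989… J/K.
3148.4 has 5 significant figures; 54.22 has 4.
Division/multiplication keeps the fewest: 4 significant figures.
Rounded: 58.07 J/K.

58.07 J/K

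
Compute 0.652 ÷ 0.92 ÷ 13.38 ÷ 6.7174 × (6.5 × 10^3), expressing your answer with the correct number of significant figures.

0.652 ÷ 0.92 ÷ 13.38 ÷ 6.7174 × (6.5 × 10^3) = 51.2525881977…
Multiplication/division keeps the fewest significant figures: 0.652 → 3 s.f., 0.92 → 2 s.f., 13.38 → 4 s.f., 6.7174 → 5 s.f., 6.5 × 10^3 → 2 s.f.; limit is 2.
Rounded to 2 significant figures: 51.

51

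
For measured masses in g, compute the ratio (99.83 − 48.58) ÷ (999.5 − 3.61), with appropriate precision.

0.05146

99.83 − 48.58 = 51.25, limited to 2 d.p. → 4 s.f.; 999.5 − 3.61 = 995.89, limited to 1 d.p. → 4 s.f.
Carrying full precision, 51.25 ÷ 995.89 = 0.0514615067929…; keep min(4, 4) = 4 s.f.
Rounded to 4 significant figures: 0.05146.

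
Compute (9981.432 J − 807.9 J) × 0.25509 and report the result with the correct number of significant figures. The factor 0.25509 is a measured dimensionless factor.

2340.1 J

9981.432 J − 807.9 J = 9173.532 J; the difference is limited to 1 decimal place (5 s.f.).
Carrying full precision, 9173.532 × 0.25509 = 2340.07627788 J; 0.25509 has 5 s.f., so the result keeps min(5, 5) = 5 s.f.
Rounded to 5 significant figures: 2340.1 J.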